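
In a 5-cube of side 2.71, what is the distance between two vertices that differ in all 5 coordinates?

The space diagonal of an n-cube of side s is s√n. Here 2.71·√5 ≈ 6.05974.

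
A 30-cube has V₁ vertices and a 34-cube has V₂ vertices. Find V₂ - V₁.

V₁ = 2^30 = 1073741824. V₂ = 2^34 = 17179869184. V₂ - V₁ = 16106127360.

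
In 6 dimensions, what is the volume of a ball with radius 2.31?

Volume = π^{6/2}·(2.31)^6/Γ(4) ≈ 785.182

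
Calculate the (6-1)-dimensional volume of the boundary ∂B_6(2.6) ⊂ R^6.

S = n·V_n(r)/r = 6·V_6(2.6)/2.6 (volume-to-surface relation), giving 3683.97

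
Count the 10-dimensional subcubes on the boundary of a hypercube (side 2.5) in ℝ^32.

An n-cube has C(n,k)·2^(n-k) k-faces. Here C(32,10)·2^22 = 64512240·4194304 = 270583946280960.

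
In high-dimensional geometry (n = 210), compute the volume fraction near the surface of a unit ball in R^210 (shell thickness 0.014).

1 - (1-0.014)^210 ≈ 0.948221 ≈ 94.82%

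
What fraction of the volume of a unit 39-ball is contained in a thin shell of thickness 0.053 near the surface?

Shell fraction = 1 - (1-0.053)^39 ≈ 0.880423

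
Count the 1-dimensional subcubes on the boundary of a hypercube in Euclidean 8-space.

An n-cube has C(n,k)·2^(n-k) k-faces. Here C(8,1)·2^7 = 8·128 = 1024.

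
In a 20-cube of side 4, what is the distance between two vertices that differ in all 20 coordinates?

The space diagonal of an n-cube of side s is s√n. Here 4·√20 ≈ 17.8885.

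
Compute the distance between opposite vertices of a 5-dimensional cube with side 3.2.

||(3.2,3.2,...,3.2)|| = √(5)·3.2 ≈ 7.15542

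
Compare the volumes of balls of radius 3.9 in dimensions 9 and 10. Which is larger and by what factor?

V_9(3.9) ≈ 688492, V_10(3.9) ≈ 2.07594e+06. The 10-ball is larger by a factor of 3.015.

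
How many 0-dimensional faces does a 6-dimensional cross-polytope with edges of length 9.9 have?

Number of 0-faces = 2^(0+1) · C(6,0+1) = 2 · 6 = 12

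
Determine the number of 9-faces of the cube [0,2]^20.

An n-cube has C(n,k)·2^(n-k) k-faces. Here C(20,9)·2^11 = 167960·2048 = 343982080.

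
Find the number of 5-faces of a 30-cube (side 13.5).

An n-cube has C(n,k)·2^(n-k) k-faces. Here C(30,5)·2^25 = 142506·33554432 = 4781707886592.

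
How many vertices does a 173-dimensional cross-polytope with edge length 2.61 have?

Number of vertices = 2n = 346.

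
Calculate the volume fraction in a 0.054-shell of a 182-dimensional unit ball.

V(inner)/V(outer) = ((1-0.054)/1)^182 ≈ 4.094e-05, so the shell fraction is 0.999959.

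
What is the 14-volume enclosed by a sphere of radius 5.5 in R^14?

V = 379749833583241·π^7/82575360 ≈ 1.38898e+10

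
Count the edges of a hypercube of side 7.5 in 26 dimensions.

Each of the 2^26 = 67108864 vertices has degree 26; total edges = 26·2^26/2 = 872415232.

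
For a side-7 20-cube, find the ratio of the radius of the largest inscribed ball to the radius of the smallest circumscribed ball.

r_in = 7/2 (half the side); r_out = 7√20/2 (half the diagonal). Ratio = 1/√20 ≈ 0.223607.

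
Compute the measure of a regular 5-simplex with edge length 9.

For a regular n-simplex with edge a, V = (a^n / n!)·√((n+1)/2^n). With a=9, n=5: V ≈ 213.075.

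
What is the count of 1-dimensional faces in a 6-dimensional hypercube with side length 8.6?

f_1(6-cube) = (6 choose 1) · 2^5 = 192.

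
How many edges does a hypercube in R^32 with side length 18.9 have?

Number of 1-faces = C(32,1)·2^(32-1) = 32·2147483648 = 68719476736.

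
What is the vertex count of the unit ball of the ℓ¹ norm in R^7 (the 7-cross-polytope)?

Number of vertices = 2n = 14.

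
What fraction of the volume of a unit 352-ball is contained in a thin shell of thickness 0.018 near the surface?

Shell fraction = 1 - (1-0.018)^352 ≈ 0.998328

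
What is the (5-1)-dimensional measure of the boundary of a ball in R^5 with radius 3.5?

The surface area of an n-ball is 2π^(n/2) r^(n-1) / Γ(n/2). For n=5, r=3.5: 2401·π^2/6 ≈ 3949.49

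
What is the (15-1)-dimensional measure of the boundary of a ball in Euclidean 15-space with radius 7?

|∂B_15(7)| = 24803586664192·π^7/19305 ≈ 3.88055e+12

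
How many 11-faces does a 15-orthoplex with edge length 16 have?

Each 11-face is the convex hull of 12 vertices, one chosen as ±e_i from each of 12 distinct axes: 2^12·C(15,12) = 1863680.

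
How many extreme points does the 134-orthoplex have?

The vertices are ±e_1, ..., ±e_134, so there are 2·134 = 268.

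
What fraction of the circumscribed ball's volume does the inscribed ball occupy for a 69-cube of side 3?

V_in / V_out = (r_in/r_out)^69 = (1/√69)^69 = 69^(-69/2) ≈ 3.62833e-64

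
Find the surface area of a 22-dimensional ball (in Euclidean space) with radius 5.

S_22(5) = 2·π^(22/2)·(5)^21 / Γ(22/2) = 19073486328125·π^11/72576 ≈ 7.73189e+13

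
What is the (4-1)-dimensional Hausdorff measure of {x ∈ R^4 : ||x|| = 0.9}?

The surface area of an n-ball is 2π^(n/2) r^(n-1) / Γ(n/2). For n=4, r=0.9: 14.3899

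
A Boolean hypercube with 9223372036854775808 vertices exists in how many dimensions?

2^n = 9223372036854775808 ⇒ n = log_2(9223372036854775808) = 63.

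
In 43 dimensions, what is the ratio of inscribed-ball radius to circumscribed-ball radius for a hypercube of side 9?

For an n-cube of any side s, the inradius is s/2 and the circumradius is s√n/2, so the ratio is 1/√43 ≈ 0.152499.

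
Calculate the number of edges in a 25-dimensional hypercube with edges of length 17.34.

The 25-cube has n·2^(n-1) = 25·2^24 = 25·16777216 = 419430400 edges.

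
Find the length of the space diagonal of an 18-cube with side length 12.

d = √(12² + 12² + ... + 12²) [18 terms] = √(18·12²) = 12√18 ≈ 50.9117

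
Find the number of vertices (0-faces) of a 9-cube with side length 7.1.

An n-cube has C(n,k)·2^(n-k) k-faces. Here C(9,0)·2^9 = 1·512 = 512.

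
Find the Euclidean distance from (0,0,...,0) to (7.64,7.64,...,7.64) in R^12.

||(7.64,7.64,...,7.64)|| = √(12)·7.64 ≈ 26.4657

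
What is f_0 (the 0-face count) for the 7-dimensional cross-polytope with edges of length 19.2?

f_0(7-orthoplex) = 2^1 · (7 choose 1) = 14.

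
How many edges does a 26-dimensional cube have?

Number of 1-faces = C(26,1)·2^(26-1) = 26·33554432 = 872415232.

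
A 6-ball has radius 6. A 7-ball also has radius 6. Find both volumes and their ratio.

V_6(6) ≈ 241105. V_7(6) ≈ 1.32263e+06. Ratio V_6/V_7 ≈ 0.1823.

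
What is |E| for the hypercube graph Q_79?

The 79-cube has n·2^(n-1) = 79·2^78 = 79·302231454903657293676544 = 23876284937388926200446976 edges.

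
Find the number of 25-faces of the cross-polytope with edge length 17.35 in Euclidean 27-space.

Number of 25-faces = 2^(25+1) · C(27,25+1) = 67108864 · 27 = 1811939328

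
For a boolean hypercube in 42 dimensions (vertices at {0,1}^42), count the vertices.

An n-cube has 2^n vertices; for n = 42 that is 2^42 = 4398046511104.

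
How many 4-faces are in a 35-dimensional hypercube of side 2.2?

Choose 4 of 35 axes to span the face (C(35,4) = 52360 ways), then fix each of the remaining 31 coordinates at one of its two extreme values (2^31 = 2147483648 ways): 52360·2147483648 = 112442243809280.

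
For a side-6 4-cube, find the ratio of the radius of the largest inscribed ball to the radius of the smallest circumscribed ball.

Ratio = (s/2)/(s√4/2) = 4^(-1/2) ≈ 0.5.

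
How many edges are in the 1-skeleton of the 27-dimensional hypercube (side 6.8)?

Number of 1-faces = C(27,1)·2^(27-1) = 27·67108864 = 1811939328.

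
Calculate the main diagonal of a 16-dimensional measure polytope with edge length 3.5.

||(3.5,3.5,...,3.5)|| = √(16)·3.5 = 14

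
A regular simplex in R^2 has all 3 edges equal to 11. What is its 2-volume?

Area = (√3/4) · 11² = 52.3945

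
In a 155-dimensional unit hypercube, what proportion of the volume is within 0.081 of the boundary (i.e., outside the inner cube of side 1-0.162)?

The inner cube has side 1-2·0.081 = 0.838 and volume (0.838)^155 ≈ 1.267e-12, so the shell holds 1 - 1.267e-12 of the volume.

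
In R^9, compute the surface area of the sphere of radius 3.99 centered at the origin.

S = n·V_n(r)/r = 9·V_9(3.99)/3.99 (volume-to-surface relation), giving 1.90697e+06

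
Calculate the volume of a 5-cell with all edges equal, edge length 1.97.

V_4 = √(5) · 1.97^4 / (4! · 2^(4/2)) ≈ 0.350815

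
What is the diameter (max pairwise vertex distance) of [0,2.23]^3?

The space diagonal of an n-cube of side s is s√n. Here 2.23·√3 ≈ 3.86247.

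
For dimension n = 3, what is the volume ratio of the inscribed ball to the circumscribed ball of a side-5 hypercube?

Volume scales as r^n, and r_in/r_out = 1/√3, giving (1/√3)^3 ≈ 0.19245.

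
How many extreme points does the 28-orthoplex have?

The 28-dimensional cross-polytope has 2n = 2·28 = 56 vertices.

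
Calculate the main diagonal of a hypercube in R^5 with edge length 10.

Diagonal = √5 · 10 ≈ 22.3607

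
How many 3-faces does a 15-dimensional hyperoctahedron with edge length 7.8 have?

Number of 3-faces = 2^(3+1) · C(15,3+1) = 16 · 1365 = 21840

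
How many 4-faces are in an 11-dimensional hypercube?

Number of 4-faces = C(11,4) · 2^(11-4) = 330 · 128 = 42240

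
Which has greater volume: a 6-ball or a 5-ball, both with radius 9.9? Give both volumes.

V_6(9.9) ≈ 4.8653e+06. V_5(9.9) ≈ 500581. The 6-ball is larger.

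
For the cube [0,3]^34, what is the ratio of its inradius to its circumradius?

r_in = 3/2 (half the side); r_out = 3√34/2 (half the diagonal). Ratio = 1/√34 ≈ 0.171499.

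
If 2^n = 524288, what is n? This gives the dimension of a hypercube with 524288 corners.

Since 2^n = 524288, we have n = 19.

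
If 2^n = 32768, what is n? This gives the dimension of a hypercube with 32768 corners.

2^n = 32768 ⇒ n = log_2(32768) = 15.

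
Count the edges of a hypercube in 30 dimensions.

The 30-cube has n·2^(n-1) = 30·2^29 = 30·536870912 = 16106127360 edges.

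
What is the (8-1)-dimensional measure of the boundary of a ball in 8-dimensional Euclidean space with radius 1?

S = n·V_n(r)/r = 8·V_8(1)/1 (volume-to-surface relation), giving π^4/3 ≈ 32.4697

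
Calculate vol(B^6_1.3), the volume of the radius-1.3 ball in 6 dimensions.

Volume = π^{6/2}·(1.3)^6/Γ(4) ≈ 24.9436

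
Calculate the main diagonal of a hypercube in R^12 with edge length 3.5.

The space diagonal of an n-cube of side s is s√n. Here 3.5·√12 ≈ 12.1244.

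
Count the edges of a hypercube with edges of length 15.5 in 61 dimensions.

Number of 1-faces = C(61,1)·2^(61-1) = 61·1152921504606846976 = 70328211781017665536.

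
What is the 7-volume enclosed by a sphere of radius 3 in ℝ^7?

V_7(3) = π^(7/2) · (3)^7 / Γ(7/2 + 1) = 11664·π^3/35 ≈ 10333.1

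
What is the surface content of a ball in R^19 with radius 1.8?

S_19(1.8) = 2·π^(19/2)·(1.8)^18 / Γ(19/2) ≈ 34853.5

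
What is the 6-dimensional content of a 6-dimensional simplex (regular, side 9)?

For a regular n-simplex with edge a, V = (a^n / n!)·√((n+1)/2^n). With a=9, n=6: V ≈ 244.108.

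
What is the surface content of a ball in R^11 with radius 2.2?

S_11(2.2) = 2·π^(11/2)·(2.2)^10 / Γ(11/2) ≈ 55045.8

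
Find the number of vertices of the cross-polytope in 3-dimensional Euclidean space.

An n-cross-polytope has 2^(k+1)·C(n,k+1) k-faces. Here 2^1·C(3,1) = 2·3 = 6.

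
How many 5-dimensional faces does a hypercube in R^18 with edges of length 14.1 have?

f_5(18-cube) = (18 choose 5) · 2^13 = 70189056.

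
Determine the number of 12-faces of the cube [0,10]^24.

f_12(24-cube) = (24 choose 12) · 2^12 = 11076222976.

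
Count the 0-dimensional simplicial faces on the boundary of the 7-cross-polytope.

An n-cross-polytope has 2^(k+1)·C(n,k+1) k-faces. Here 2^1·C(7,1) = 2·7 = 14.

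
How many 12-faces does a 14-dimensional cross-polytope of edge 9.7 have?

Each 12-face is the convex hull of 13 vertices, one chosen as ±e_i from each of 13 distinct axes: 2^13·C(14,13) = 114688.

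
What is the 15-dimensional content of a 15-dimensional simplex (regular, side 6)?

V = (6^15 / 15!) · √((15+1) / 2^15) ≈ 0.00794519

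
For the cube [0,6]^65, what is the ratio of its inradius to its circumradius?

r_in = 6/2 (half the side); r_out = 6√65/2 (half the diagonal). Ratio = 1/√65 ≈ 0.124035.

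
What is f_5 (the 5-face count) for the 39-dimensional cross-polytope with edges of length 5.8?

An n-cross-polytope has 2^(k+1)·C(n,k+1) k-faces. Here 2^6·C(39,6) = 64·3262623 = 208807872.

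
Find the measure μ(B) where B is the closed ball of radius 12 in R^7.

The n-ball volume is π^(n/2)·r^n/Γ(n/2+1). With n=7, r=12: V = 191102976·π^3/35 ≈ 1.69297e+08.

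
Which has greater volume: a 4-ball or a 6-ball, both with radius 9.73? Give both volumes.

V_4(9.73) ≈ 44230.4. V_6(9.73) ≈ 4.38506e+06. The 6-ball is larger.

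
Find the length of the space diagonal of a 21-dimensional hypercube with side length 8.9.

The space diagonal of an n-cube of side s is s√n. Here 8.9·√21 ≈ 40.7849.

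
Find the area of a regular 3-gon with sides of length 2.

Area = (√3/4) · 2² = 1.73205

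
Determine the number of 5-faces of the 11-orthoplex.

Number of 5-faces = 2^(5+1) · C(11,5+1) = 64 · 462 = 29568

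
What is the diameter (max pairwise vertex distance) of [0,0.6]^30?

||(0.6,0.6,...,0.6)|| = √(30)·0.6 ≈ 3.28634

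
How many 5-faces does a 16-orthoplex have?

An n-cross-polytope has 2^(k+1)·C(n,k+1) k-faces. Here 2^6·C(16,6) = 64·8008 = 512512.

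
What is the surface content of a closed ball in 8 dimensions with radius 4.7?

S = n·V_n(r)/r = 8·V_8(4.7)/4.7 (volume-to-surface relation), giving 1.64499e+06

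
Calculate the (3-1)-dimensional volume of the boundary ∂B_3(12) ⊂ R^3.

S_3(12) = 2·π^(3/2)·(12)^2 / Γ(3/2) = 4πr² = 4π·(12)² ≈ 1809.56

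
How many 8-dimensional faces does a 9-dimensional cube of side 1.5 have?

Number of 8-faces = C(9,8) · 2^(9-8) = 9 · 2 = 18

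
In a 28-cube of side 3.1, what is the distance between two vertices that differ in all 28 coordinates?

Diagonal = √28 · 3.1 ≈ 16.4037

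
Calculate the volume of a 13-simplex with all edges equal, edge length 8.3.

Volume = 8.3^13 · √(14/2^13) / 13! ≈ 5.88985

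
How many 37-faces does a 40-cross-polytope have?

f_37(40-orthoplex) = 2^38 · (40 choose 38) = 214404767416320.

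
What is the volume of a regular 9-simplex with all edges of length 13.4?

V_9 = √(10) · 13.4^9 / (9! · 2^(9/2)) ≈ 5364.7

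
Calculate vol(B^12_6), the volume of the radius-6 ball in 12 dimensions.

V = 15116544·π^6/5 ≈ 2.90658e+09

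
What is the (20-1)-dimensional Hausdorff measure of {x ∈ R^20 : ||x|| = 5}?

|∂B_20(5)| = 3814697265625·π^10/36288 ≈ 9.84455e+12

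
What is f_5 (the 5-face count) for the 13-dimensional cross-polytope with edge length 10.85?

An n-cross-polytope has 2^(k+1)·C(n,k+1) k-faces. Here 2^6·C(13,6) = 64·1716 = 109824.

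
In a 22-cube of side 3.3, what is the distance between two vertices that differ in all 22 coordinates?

d = √(3.3² + 3.3² + ... + 3.3²) [22 terms] = √(22·3.3²) = 3.3√22 ≈ 15.4784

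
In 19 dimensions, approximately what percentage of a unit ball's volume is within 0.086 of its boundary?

1 - (1-0.086)^19 ≈ 0.818875 ≈ 81.89%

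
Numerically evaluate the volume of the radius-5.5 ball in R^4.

V_4(5.5) = π^(4/2) · (5.5)^4 / Γ(4/2 + 1) = 14641·π^2/32 ≈ 4515.65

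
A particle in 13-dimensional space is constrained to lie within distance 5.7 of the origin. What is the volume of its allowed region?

The n-ball volume is π^(n/2)·r^n/Γ(n/2+1). With n=13, r=5.7: V ≈ 6.10541e+09.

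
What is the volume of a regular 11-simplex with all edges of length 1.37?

V_11 = √(12) · 1.37^11 / (11! · 2^(11/2)) ≈ 6.11922e-08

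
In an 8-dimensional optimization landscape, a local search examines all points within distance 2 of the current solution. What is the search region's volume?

The n-ball volume is π^(n/2)·r^n/Γ(n/2+1). With n=8, r=2: V = 32·π^4/3 ≈ 1039.03.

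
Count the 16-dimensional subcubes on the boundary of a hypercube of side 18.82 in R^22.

f_16(22-cube) = (22 choose 16) · 2^6 = 4775232.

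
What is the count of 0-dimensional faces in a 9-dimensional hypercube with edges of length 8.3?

f_0(9-cube) = (9 choose 0) · 2^9 = 512.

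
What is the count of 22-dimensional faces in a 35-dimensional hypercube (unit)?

Number of 22-faces = C(35,22) · 2^(35-22) = 1476337800 · 8192 = 12094159257600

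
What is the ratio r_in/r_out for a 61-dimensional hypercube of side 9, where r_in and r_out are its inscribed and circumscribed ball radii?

For an n-cube of any side s, the inradius is s/2 and the circumradius is s√n/2, so the ratio is 1/√61 ≈ 0.128037.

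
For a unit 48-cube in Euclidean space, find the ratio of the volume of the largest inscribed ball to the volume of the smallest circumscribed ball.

The radii are 1/2 and 1√48/2, so the volume ratio is (1/√48)^48 = 48^{-48/2} ≈ 4.469e-41.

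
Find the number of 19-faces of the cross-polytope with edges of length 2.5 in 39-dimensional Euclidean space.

An n-cross-polytope has 2^(k+1)·C(n,k+1) k-faces. Here 2^20·C(39,20) = 1048576·68923264410 = 72271280901980160.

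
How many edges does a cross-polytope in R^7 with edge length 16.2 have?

Each 1-face is the convex hull of 2 vertices, one chosen as ±e_i from each of 2 distinct axes: 2^2·C(7,2) = 84.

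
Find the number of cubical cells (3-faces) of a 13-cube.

Choose 3 of 13 axes to span the face (C(13,3) = 286 ways), then fix each of the remaining 10 coordinates at one of its two extreme values (2^10 = 1024 ways): 286·1024 = 292864.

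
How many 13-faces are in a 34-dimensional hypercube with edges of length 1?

Choose 13 of 34 axes to span the face (C(34,13) = 927983760 ways), then fix each of the remaining 21 coordinates at one of its two extreme values (2^21 = 2097152 ways): 927983760·2097152 = 1946122998251520.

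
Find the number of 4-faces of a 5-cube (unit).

Number of 4-faces = C(5,4) · 2^(5-4) = 5 · 2 = 10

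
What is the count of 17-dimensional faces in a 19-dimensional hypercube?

An n-cube has C(n,k)·2^(n-k) k-faces. Here C(19,17)·2^2 = 171·4 = 684.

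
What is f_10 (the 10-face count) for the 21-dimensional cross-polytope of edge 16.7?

An n-cross-polytope has 2^(k+1)·C(n,k+1) k-faces. Here 2^11·C(21,11) = 2048·352716 = 722362368.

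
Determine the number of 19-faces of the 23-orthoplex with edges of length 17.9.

An n-cross-polytope has 2^(k+1)·C(n,k+1) k-faces. Here 2^20·C(23,20) = 1048576·1771 = 1857028096.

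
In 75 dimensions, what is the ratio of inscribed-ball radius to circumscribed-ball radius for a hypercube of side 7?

For an n-cube of any side s, the inradius is s/2 and the circumradius is s√n/2, so the ratio is 1/√75 ≈ 0.11547.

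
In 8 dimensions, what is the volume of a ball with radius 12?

V_8(12) = π^(8/2) · (12)^8 / Γ(8/2 + 1) = 17915904·π^4 ≈ 1.74517e+09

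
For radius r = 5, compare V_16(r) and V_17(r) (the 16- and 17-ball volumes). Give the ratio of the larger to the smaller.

V_16(5) ≈ 3.59086e+10, V_17(5) ≈ 1.0756e+11. The 17-ball is larger by a factor of 2.995.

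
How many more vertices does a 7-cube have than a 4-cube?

The 7-cube has 2^7 = 128 vertices. The 4-cube has 2^4 = 16 vertices. Difference: 128 - 16 = 112.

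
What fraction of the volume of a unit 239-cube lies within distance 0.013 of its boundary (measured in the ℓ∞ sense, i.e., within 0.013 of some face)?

1 - (1 - 2·0.013)^239 = 1 - 0.974^239 ≈ 0.998157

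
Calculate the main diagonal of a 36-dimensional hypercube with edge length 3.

The space diagonal of an n-cube of side s is s√n. Here 3·√36 = 18.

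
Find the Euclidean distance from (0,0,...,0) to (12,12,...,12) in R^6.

||(12,12,...,12)|| = √(6)·12 ≈ 29.3939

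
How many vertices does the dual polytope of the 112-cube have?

An n-cross-polytope has 2n vertices; here n = 112, giving 224.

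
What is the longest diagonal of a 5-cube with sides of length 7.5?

Diagonal = √5 · 7.5 ≈ 16.7705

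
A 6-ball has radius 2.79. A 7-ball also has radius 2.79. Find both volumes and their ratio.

V_6(2.79) ≈ 2437.38. V_7(2.79) ≈ 6217.41. Ratio V_6/V_7 ≈ 0.392.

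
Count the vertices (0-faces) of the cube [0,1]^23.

An n-cube has 2^n vertices; for n = 23 that is 2^23 = 8388608.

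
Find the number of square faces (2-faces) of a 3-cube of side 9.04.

An n-cube has C(n,k)·2^(n-k) k-faces. Here C(3,2)·2^1 = 3·2 = 6.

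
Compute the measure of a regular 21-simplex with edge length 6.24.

V_21 = √(22) · 6.24^21 / (21! · 2^(21/2)) ≈ 3.16905e-06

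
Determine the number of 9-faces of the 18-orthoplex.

f_9(18-orthoplex) = 2^10 · (18 choose 10) = 44808192.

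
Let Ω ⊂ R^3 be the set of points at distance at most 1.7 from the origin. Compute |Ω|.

Volume = π^{3/2}·(1.7)^3/Γ(5/2) ≈ 20.5795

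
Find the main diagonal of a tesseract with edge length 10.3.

d = √(10.3² + 10.3² + ... + 10.3²) [4 terms] = √(4·10.3²) = 10.3√4 = 20.6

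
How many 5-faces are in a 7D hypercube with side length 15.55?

Choose 5 of 7 axes to span the face (C(7,5) = 21 ways), then fix each of the remaining 2 coordinates at one of its two extreme values (2^2 = 4 ways): 21·4 = 84.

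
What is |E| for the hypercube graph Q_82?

The 82-cube has n·2^(n-1) = 82·2^81 = 82·2417851639229258349412352 = 198263834416799184651812864 edges.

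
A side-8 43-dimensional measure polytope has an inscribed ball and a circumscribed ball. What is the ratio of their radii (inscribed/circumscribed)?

For an n-cube of any side s, the inradius is s/2 and the circumradius is s√n/2, so the ratio is 1/√43 ≈ 0.152499.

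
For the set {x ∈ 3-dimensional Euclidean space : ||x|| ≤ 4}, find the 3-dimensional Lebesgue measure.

V_3(4) = π^(3/2) · (4)^3 / Γ(3/2 + 1) = 256·π/3 ≈ 268.083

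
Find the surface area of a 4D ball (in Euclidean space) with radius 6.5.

The surface area of an n-ball is 2π^(n/2) r^(n-1) / Γ(n/2). For n=4, r=6.5: 2197·π^2/4 ≈ 5420.88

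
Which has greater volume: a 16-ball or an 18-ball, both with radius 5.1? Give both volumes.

V_16(5.1) ≈ 4.92948e+10. V_18(5.1) ≈ 4.47558e+11. The 18-ball is larger.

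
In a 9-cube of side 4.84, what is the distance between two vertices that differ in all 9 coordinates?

||(4.84,4.84,...,4.84)|| = √(9)·4.84 = 14.52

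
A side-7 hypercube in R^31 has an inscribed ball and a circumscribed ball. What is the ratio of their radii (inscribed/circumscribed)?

r_in = 7/2 (half the side); r_out = 7√31/2 (half the diagonal). Ratio = 1/√31 ≈ 0.179605.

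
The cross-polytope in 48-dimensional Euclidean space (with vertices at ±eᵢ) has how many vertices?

The 48-dimensional cross-polytope has 2n = 2·48 = 96 vertices.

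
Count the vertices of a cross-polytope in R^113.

Number of vertices = 2n = 226.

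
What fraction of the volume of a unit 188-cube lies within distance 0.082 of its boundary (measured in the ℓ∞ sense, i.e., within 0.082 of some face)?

Shell fraction = 1 - (1-0.164)^188 ≈ 1 - 2.37e-15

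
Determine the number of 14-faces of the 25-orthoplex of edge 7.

Each 14-face is the convex hull of 15 vertices, one chosen as ±e_i from each of 15 distinct axes: 2^15·C(25,15) = 107110727680.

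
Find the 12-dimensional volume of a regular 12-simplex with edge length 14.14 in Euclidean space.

Volume = 14.14^12 · √(13/2^12) / 12! ≈ 7513.59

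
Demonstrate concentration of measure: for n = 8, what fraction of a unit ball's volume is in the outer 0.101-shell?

1 - (1-0.101)^8 ≈ 0.573344 ≈ 57.33%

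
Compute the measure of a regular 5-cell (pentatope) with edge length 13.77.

Volume = 13.77^4 · √(5/2^4) / 4! ≈ 837.432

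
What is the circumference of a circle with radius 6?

The surface area of an n-ball is 2π^(n/2) r^(n-1) / Γ(n/2). For n=2, r=6: 2πr = 2π·6 ≈ 37.6991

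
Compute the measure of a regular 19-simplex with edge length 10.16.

Volume = 10.16^19 · √(20/2^19) / 19! ≈ 0.686461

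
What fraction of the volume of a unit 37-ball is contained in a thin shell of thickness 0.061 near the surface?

Shell fraction = 1 - (1-0.061)^37 ≈ 0.902585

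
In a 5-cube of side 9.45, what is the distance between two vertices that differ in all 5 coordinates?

Diagonal = √5 · 9.45 ≈ 21.1308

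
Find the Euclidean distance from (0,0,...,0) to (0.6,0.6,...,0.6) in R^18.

d = √(0.6² + 0.6² + ... + 0.6²) [18 terms] = √(18·0.6²) = 0.6√18 ≈ 2.54558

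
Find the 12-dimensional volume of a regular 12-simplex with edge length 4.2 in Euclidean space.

V = (4.2^12 / 12!) · √((12+1) / 2^12) ≈ 0.00354361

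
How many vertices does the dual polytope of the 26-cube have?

The 26-dimensional cross-polytope has 2n = 2·26 = 52 vertices.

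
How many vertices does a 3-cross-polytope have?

Number of 0-faces = 2^(0+1) · C(3,0+1) = 2 · 3 = 6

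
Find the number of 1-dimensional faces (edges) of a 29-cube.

Each of the 2^29 = 536870912 vertices has degree 29; total edges = 29·2^29/2 = 7784628224.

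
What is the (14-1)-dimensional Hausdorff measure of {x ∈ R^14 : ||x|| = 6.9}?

|∂B_14(6.9)| ≈ 6.74194e+11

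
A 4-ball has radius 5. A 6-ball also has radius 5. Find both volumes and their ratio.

V_4(5) ≈ 3084.25. V_6(5) ≈ 80745.5. Ratio V_4/V_6 ≈ 0.0382.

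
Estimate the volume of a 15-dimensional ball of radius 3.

V_15(3) = π^(15/2) · (3)^15 / Γ(15/2 + 1) = 45349632·π^7/25025 ≈ 5.47329e+06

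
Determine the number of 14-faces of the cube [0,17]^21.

Choose 14 of 21 axes to span the face (C(21,14) = 116280 ways), then fix each of the remaining 7 coordinates at one of its two extreme values (2^7 = 128 ways): 116280·128 = 14883840.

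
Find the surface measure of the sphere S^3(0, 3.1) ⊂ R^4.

S_4(3.1) = 2·π^(4/2)·(3.1)^3 / Γ(4/2) ≈ 588.051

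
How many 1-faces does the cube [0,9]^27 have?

The 27-cube has n·2^(n-1) = 27·2^26 = 27·67108864 = 1811939328 edges.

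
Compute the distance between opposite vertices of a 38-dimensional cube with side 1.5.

The space diagonal of an n-cube of side s is s√n. Here 1.5·√38 ≈ 9.24662.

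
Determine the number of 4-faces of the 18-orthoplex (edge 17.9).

Number of 4-faces = 2^(4+1) · C(18,4+1) = 32 · 8568 = 274176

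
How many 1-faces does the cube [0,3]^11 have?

Number of 1-faces = C(11,1)·2^(11-1) = 11·1024 = 11264.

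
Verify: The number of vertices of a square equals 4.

True. The 2-cube has 2^2 = 4 vertices.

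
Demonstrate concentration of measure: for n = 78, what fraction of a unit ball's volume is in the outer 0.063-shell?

1 - (1-0.063)^78 ≈ 0.993753 ≈ 99.38%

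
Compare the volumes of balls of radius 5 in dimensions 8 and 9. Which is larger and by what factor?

V_8(5) ≈ 1.58543e+06, V_9(5) ≈ 6.4424e+06. The 9-ball is larger by a factor of 4.063.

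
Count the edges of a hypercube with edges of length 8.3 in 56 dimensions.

The 56-cube has n·2^(n-1) = 56·2^55 = 56·36028797018963968 = 2017612633061982208 edges.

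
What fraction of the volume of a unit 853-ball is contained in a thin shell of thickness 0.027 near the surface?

V(inner)/V(outer) = ((1-0.027)/1)^853 ≈ 7.249e-11, so the shell fraction is 1 - 7.249e-11.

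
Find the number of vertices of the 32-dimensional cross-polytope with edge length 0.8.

An n-cross-polytope has 2n vertices; here n = 32, giving 64.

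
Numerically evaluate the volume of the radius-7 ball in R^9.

V = 184473632·π^4/135 ≈ 1.33107e+08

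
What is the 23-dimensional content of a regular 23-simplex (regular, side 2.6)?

V_23 = √(24) · 2.6^23 / (23! · 2^(23/2)) ≈ 2.29168e-16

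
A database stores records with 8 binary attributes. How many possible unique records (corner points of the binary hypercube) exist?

Number of vertices = 2^8 = 256.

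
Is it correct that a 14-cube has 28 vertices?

False. The 14-cube has 2^14 = 16384 vertices.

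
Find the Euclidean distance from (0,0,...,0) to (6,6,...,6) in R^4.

d = √(6² + 6² + ... + 6²) [4 terms] = √(4·6²) = 6√4 = 12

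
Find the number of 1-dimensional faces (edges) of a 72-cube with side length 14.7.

The 72-cube has n·2^(n-1) = 72·2^71 = 72·2361183241434822606848 = 170005193383307227693056 edges.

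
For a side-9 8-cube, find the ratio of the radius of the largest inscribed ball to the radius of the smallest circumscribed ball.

Ratio = (s/2)/(s√8/2) = 8^(-1/2) ≈ 0.353553.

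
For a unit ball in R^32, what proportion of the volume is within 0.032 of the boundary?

Shell fraction = 1 - (1-0.032)^32 ≈ 0.646808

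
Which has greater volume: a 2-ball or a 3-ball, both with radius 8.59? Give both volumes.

V_2(8.59) ≈ 231.812. V_3(8.59) ≈ 2655.02. The 3-ball is larger.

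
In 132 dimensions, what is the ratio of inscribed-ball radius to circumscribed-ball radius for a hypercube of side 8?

r_in / r_out = (8/2) / (8√132/2) = 1/√132 ≈ 0.0870388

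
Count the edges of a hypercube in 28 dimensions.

Number of 1-faces = C(28,1)·2^(28-1) = 28·134217728 = 3758096384.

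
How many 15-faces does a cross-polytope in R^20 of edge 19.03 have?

An n-cross-polytope has 2^(k+1)·C(n,k+1) k-faces. Here 2^16·C(20,16) = 65536·4845 = 317521920.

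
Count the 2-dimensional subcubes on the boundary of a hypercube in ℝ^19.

f_2(19-cube) = (19 choose 2) · 2^17 = 22413312.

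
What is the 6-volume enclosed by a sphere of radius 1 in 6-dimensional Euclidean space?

Volume = π^{6/2}·(1)^6/Γ(4) = π^3/6 ≈ 5.16771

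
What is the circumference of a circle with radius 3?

The surface area of an n-ball is 2π^(n/2) r^(n-1) / Γ(n/2). For n=2, r=3: 2πr = 2π·3 ≈ 18.8496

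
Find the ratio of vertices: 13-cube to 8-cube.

The 13-cube has 2^13 = 8192 vertices. The 8-cube has 2^8 = 256 vertices. Ratio: 8192/256 = 32.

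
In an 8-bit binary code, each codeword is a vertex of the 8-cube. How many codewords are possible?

An n-cube has 2^n vertices; for n = 8 that is 2^8 = 256.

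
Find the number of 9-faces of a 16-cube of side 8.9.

f_9(16-cube) = (16 choose 9) · 2^7 = 1464320.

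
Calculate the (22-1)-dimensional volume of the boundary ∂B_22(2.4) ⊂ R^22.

S_22(2.4) = 2·π^(22/2)·(2.4)^21 / Γ(22/2) ≈ 1.56441e+07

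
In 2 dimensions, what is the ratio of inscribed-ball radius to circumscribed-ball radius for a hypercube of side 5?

Ratio = (s/2)/(s√2/2) = 2^(-1/2) ≈ 0.707107.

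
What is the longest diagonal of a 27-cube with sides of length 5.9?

Diagonal = √27 · 5.9 ≈ 30.6573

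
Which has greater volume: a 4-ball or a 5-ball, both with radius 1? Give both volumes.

V_4(1) ≈ 4.9348. V_5(1) ≈ 5.26379. The 5-ball is larger.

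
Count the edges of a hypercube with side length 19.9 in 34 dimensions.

The 34-cube has n·2^(n-1) = 34·2^33 = 34·8589934592 = 292057776128 edges.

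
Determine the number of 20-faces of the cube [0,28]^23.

An n-cube has C(n,k)·2^(n-k) k-faces. Here C(23,20)·2^3 = 1771·8 = 14168.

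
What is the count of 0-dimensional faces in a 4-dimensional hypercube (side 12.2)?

Number of 0-faces = C(4,0) · 2^(4-0) = 1 · 16 = 16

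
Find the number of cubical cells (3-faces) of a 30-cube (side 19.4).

An n-cube has C(n,k)·2^(n-k) k-faces. Here C(30,3)·2^27 = 4060·134217728 = 544923975680.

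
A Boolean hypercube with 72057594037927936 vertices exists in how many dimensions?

The n-cube has 2^n vertices, and 72057594037927936 = 2^56, so n = 56.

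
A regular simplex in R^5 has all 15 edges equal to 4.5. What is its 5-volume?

Volume = 4.5^5 · √(6/2^5) / 5! ≈ 6.65859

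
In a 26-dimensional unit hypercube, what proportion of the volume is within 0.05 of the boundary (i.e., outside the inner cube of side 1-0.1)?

Shell fraction = 1 - (1-0.1)^26 ≈ 0.935389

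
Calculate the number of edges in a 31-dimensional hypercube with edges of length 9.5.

Number of 1-faces = C(31,1)·2^(31-1) = 31·1073741824 = 33285996544.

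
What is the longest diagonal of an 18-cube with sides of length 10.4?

The space diagonal of an n-cube of side s is s√n. Here 10.4·√18 ≈ 44.1235.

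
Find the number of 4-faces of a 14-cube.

f_4(14-cube) = (14 choose 4) · 2^10 = 1025024.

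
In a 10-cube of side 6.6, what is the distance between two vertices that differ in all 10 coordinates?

The space diagonal of an n-cube of side s is s√n. Here 6.6·√10 ≈ 20.871.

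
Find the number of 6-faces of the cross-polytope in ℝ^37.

Each 6-face is the convex hull of 7 vertices, one chosen as ±e_i from each of 7 distinct axes: 2^7·C(37,7) = 1317820416.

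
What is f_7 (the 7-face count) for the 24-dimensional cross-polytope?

f_7(24-orthoplex) = 2^8 · (24 choose 8) = 188280576.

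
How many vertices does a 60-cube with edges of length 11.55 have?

Number of vertices = 2^60 = 1152921504606846976.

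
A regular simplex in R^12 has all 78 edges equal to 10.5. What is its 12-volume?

V_12 = √(13) · 10.5^12 / (12! · 2^(12/2)) ≈ 211.216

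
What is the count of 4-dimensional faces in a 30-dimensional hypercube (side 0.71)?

Number of 4-faces = C(30,4) · 2^(30-4) = 27405 · 67108864 = 1839118417920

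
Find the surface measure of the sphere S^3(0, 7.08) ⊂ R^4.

The surface area of an n-ball is 2π^(n/2) r^(n-1) / Γ(n/2). For n=4, r=7.08: 7005.34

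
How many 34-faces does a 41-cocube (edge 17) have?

f_34(41-orthoplex) = 2^35 · (41 choose 35) = 154494715281014784.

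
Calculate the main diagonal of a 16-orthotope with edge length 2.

The space diagonal of an n-cube of side s is s√n. Here 2·√16 = 8.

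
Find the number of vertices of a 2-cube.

An n-cube has 2^n vertices; for n = 2 that is 2^2 = 4.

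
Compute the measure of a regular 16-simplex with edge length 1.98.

For a regular n-simplex with edge a, V = (a^n / n!)·√((n+1)/2^n). With a=1.98, n=16: V ≈ 4.29544e-11.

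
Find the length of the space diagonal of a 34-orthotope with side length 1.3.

Diagonal = √34 · 1.3 ≈ 7.58024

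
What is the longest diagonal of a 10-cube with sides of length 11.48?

||(11.48,11.48,...,11.48)|| = √(10)·11.48 ≈ 36.3029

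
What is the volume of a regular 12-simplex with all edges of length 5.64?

Volume = 5.64^12 · √(13/2^12) / 12! ≈ 0.121844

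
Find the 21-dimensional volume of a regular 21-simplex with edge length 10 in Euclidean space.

V_21 = √(22) · 10^21 / (21! · 2^(21/2)) ≈ 0.0633946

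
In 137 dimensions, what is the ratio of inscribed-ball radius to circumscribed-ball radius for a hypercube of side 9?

For an n-cube of any side s, the inradius is s/2 and the circumradius is s√n/2, so the ratio is 1/√137 ≈ 0.0854358.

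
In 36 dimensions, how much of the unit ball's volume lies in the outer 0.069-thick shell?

V(inner)/V(outer) = ((1-0.069)/1)^36 ≈ 0.07624, so the shell fraction is 0.923759.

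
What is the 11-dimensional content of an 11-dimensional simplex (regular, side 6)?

For a regular n-simplex with edge a, V = (a^n / n!)·√((n+1)/2^n). With a=6, n=11: V ≈ 0.695719.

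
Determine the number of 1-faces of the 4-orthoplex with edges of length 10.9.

f_1(4-orthoplex) = 2^2 · (4 choose 2) = 24.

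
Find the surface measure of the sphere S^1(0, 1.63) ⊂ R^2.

S = n·V_n(r)/r = 2·V_2(1.63)/1.63 (volume-to-surface relation), giving 2πr = 2π·1.63 ≈ 10.2416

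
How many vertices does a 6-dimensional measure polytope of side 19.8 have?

The 6-cube has 2^6 = 64 vertices.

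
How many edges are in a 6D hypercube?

f_1(6-cube) = (6 choose 1) · 2^5 = 192.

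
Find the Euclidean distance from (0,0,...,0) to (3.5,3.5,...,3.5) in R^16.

Diagonal = √16 · 3.5 = 14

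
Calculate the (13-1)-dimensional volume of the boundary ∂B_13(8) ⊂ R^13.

S_13(8) = 2·π^(13/2)·(8)^12 / Γ(13/2) = 8796093022208·π^6/10395 ≈ 8.13513e+11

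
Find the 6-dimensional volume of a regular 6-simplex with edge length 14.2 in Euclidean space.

V_6 = √(7) · 14.2^6 / (6! · 2^(6/2)) ≈ 3765.79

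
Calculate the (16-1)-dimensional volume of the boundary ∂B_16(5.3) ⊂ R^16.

S_16(5.3) = 2·π^(16/2)·(5.3)^15 / Γ(16/2) ≈ 2.75383e+11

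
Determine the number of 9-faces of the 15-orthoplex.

An n-cross-polytope has 2^(k+1)·C(n,k+1) k-faces. Here 2^10·C(15,10) = 1024·3003 = 3075072.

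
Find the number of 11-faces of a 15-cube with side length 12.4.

Choose 11 of 15 axes to span the face (C(15,11) = 1365 ways), then fix each of the remaining 4 coordinates at one of its two extreme values (2^4 = 16 ways): 1365·16 = 21840.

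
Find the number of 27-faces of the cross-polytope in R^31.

f_27(31-orthoplex) = 2^28 · (31 choose 28) = 1206617374720.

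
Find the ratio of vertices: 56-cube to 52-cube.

The 56-cube has 2^56 = 72057594037927936 vertices. The 52-cube has 2^52 = 4503599627370496 vertices. Ratio: 72057594037927936/4503599627370496 = 16.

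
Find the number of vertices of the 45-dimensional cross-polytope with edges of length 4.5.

The vertices are ±e_1, ..., ±e_45, so there are 2·45 = 90.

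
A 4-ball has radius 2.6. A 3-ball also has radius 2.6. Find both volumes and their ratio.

V_4(2.6) ≈ 225.509. V_3(2.6) ≈ 73.6222. Ratio V_4/V_3 ≈ 3.063.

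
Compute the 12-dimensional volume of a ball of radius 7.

V = 13841287201·π^6/720 ≈ 1.84818e+10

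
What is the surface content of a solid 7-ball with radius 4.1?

S = n·V_n(r)/r = 7·V_7(4.1)/4.1 (volume-to-surface relation), giving 157102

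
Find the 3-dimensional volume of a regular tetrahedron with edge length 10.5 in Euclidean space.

Volume = (√2/12) · 10.5³ = 136.427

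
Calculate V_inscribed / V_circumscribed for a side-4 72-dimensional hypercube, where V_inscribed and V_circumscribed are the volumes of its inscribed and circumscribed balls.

V_in / V_out = (r_in/r_out)^72 = (1/√72)^72 = 72^(-72/2) ≈ 1.36782e-67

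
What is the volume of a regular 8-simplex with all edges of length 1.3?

V_8 = √(9) · 1.3^8 / (8! · 2^(8/2)) ≈ 3.79339e-05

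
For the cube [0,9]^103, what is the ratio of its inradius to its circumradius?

r_in / r_out = (9/2) / (9√103/2) = 1/√103 ≈ 0.0985329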